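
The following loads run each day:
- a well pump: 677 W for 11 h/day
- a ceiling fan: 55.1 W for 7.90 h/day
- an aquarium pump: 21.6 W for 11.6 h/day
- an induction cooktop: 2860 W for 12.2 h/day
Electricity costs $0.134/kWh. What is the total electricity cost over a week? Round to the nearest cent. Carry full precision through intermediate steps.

well pump: 677 W × 11 h × 7 d = 52,129 Wh = 52.13 kWh
ceiling fan: 55.1 W × 7.90 h × 7 d = 3,047 Wh = 3.047 kWh
aquarium pump: 21.6 W × 11.6 h × 7 d = 1,754 Wh = 1.754 kWh
induction cooktop: 2860 W × 12.2 h × 7 d = 244,244 Wh = 244.2 kWh
Total energy = 52.13 + 3.047 + 1.754 + 244.2 = 301.2 kWh
Cost = 301.2 kWh × $0.134 = $40.36

$40.36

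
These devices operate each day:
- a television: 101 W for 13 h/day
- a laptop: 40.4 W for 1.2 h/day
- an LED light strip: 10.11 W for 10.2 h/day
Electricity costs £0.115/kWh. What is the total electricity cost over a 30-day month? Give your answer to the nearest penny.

television: 101 W × 13 h × 30 d = 39,390 Wh = 39.39 kWh
laptop: 40.4 W × 1.2 h × 30 d = 1,454 Wh = 1.454 kWh
LED light strip: 10.11 W × 10.2 h × 30 d = 3,094 Wh = 3.094 kWh
Total energy = 39.39 + 1.454 + 3.094 = 43.94 kWh
Cost = 43.94 kWh × £0.115 = £5.05

£5.05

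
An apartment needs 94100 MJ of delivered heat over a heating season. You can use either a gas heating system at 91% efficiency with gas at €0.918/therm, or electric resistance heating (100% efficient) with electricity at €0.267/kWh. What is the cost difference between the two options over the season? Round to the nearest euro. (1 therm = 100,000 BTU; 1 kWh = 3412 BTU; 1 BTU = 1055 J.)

Heat load = 94100 MJ = 94,100,000,000 J / 1055 = 89,194,313 BTU
Gas: input = 89,194,313 / 0.91 = 98,015,728 BTU = 980.2 therm → 980.2 × €0.918 = €899.78
Electric: 89,194,313 BTU / 3412 = 26,140 kWh → × €0.267 = €6,979.74
Difference = |€899.78 − €6,979.74| = €6,079.96 ≈ €6080

€6080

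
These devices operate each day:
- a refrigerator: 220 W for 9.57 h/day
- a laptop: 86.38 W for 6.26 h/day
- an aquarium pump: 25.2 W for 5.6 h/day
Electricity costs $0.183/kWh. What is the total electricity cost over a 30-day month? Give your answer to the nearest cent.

refrigerator: 220 W × 9.57 h × 30 d = 63,162 Wh = 63.16 kWh
laptop: 86.38 W × 6.26 h × 30 d = 16,222 Wh = 16.22 kWh
aquarium pump: 25.2 W × 5.6 h × 30 d = 4,234 Wh = 4.234 kWh
Total energy = 63.16 + 16.22 + 4.234 = 83.62 kWh
Cost = 83.62 kWh × $0.183 = $15.30

$15.30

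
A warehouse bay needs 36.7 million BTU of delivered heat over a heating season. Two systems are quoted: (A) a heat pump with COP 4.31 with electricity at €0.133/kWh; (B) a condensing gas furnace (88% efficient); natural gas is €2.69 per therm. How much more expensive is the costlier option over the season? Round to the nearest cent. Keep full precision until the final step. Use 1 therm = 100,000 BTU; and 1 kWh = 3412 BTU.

€789.93

Heat load = 36.7 × 10⁶ BTU = 36,700,000 BTU
Gas: input = 36,700,000 / 0.88 = 41,704,545 BTU = 417 therm → 417 × €2.69 = €1,121.85
Heat pump: 36,700,000 BTU / 3412 = 10,760 kWh heat; / 4.31 = 2,496 kWh in → × €0.133 = €331.92
Difference = |€1,121.85 − €331.92| = €789.93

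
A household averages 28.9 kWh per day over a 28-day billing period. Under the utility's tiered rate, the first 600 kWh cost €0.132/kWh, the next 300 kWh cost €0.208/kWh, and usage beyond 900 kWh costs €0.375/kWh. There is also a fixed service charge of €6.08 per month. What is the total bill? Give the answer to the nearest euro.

€129

Usage = 28.9 kWh/day × 28 days = 809.2 kWh
First 600 kWh × €0.132 = €79.20
Next 209.2 kWh × €0.208 = €43.51
Remaining tier: 0 kWh (not reached)
Energy charge = €122.71; + service €6.08 = €128.79 ≈ €129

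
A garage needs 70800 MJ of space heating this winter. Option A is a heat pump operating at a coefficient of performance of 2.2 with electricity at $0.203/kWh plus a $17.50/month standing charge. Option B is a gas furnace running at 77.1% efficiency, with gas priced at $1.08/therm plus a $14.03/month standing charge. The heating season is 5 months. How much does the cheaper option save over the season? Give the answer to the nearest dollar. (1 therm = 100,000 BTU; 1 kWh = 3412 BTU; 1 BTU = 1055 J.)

$892

Heat load = 70800 MJ = 70,800,000,000 J / 1055 = 67,109,005 BTU
Gas: input = 67,109,005 / 0.771 = 87,041,511 BTU = 870.4 therm → 870.4 × $1.08 = $940.05; + 5 × $14.03 standing = $1,010.20
Heat pump: 67,109,005 BTU / 3412 = 19,670 kWh heat; / 2.2 = 8,940 kWh in → × $0.203 = $1,814.87; + 5 × $17.50 standing = $1,902.37
Difference = |$1,010.20 − $1,902.37| = $892.17 ≈ $892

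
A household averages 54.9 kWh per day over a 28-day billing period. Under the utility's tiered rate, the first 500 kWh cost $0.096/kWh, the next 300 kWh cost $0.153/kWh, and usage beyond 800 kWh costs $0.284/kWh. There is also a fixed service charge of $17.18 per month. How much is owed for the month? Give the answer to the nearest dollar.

Usage = 54.9 kWh/day × 28 days = 1537.2 kWh
First 500 kWh × $0.096 = $48.00
Next 300 kWh × $0.153 = $45.90
Remaining 737.2 kWh × $0.284 = $209.36
Energy charge = $303.26; + service $17.18 = $320.44 ≈ $320

$320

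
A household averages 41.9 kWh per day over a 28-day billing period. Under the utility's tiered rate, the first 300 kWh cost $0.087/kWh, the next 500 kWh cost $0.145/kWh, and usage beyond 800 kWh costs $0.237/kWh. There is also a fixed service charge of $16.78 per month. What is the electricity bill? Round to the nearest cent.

$203.83

Usage = 41.9 kWh/day × 28 days = 1173.2 kWh
First 300 kWh × $0.087 = $26.10
Next 500 kWh × $0.145 = $72.50
Remaining 373.2 kWh × $0.237 = $88.45
Energy charge = $187.05; + service $16.78 = $203.83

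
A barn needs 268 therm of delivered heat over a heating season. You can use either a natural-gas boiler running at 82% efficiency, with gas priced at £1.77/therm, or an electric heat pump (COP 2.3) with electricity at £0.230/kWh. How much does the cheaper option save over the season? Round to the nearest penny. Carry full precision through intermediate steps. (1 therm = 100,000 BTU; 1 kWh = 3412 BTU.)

£206.98

Heat load = 268 therm × 100,000 = 26,800,000 BTU
Gas: input = 26,800,000 / 0.820 = 32,682,927 BTU = 326.8 therm → 326.8 × £1.77 = £578.49
Heat pump: 26,800,000 BTU / 3412 = 7,855 kWh heat; / 2.3 = 3,415 kWh in → × £0.230 = £785.46
Difference = |£578.49 − £785.46| = £206.98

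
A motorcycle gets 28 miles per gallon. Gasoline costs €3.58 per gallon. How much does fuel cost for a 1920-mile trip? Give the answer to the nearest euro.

€245

Fuel = 1920 mi / 28 mpg = 68.57 gal
Cost = 68.57 gal × €3.58/gal = €245.49 ≈ €245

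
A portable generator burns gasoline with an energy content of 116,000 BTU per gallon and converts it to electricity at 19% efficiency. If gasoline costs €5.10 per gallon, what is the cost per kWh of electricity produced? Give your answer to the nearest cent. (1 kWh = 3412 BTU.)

Electrical output per gallon = 116,000 BTU × 0.19 / 3412 BTU/kWh = 6.46 kWh
Cost per kWh = €5.10 / 6.46 kWh = €0.790

€0.79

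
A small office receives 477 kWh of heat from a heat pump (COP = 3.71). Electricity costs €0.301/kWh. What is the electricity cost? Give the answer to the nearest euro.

€39

Electrical input = 477 kWh / 3.71 = 128.6 kWh
Cost = 128.6 × €0.301/kWh = €38.70 ≈ €39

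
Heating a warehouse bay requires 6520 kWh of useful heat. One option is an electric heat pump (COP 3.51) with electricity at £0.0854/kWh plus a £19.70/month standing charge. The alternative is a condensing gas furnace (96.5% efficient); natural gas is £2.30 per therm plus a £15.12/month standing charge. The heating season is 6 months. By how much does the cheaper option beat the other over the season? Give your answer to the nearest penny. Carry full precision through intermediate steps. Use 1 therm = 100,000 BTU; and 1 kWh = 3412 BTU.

£344.11

Heat load = 6520 kWh × 3412 = 22,246,240 BTU
Gas: input = 22,246,240 / 0.965 = 23,053,098 BTU = 230.5 therm → 230.5 × £2.30 = £530.22; + 6 × £15.12 standing = £620.94
Heat pump: 22,246,240 BTU / 3412 = 6,520 kWh heat; / 3.51 = 1,858 kWh in → × £0.0854 = £158.63; + 6 × £19.70 standing = £276.83
Difference = |£620.94 − £276.83| = £344.11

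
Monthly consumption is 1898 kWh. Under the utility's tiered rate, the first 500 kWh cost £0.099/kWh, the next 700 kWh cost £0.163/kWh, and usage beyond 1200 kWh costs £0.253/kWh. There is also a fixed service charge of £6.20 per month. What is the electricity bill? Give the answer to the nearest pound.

First 500 kWh × £0.099 = £49.50
Next 700 kWh × £0.163 = £114.10
Remaining 698 kWh × £0.253 = £176.59
Energy charge = £340.19; + service £6.20 = £346.39 ≈ £346

£346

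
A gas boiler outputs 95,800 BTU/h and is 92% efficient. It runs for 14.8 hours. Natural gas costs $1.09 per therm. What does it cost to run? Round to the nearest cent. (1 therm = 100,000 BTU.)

$16.80

Heat delivered = 95,800 BTU/h × 14.8 h = 1,417,840 BTU
Gas input = 1,417,840 / 0.92 = 1,541,130 BTU
= 1,541,130 / 100,000 = 15.41 therm
Cost = 15.41 × $1.09/therm = $16.80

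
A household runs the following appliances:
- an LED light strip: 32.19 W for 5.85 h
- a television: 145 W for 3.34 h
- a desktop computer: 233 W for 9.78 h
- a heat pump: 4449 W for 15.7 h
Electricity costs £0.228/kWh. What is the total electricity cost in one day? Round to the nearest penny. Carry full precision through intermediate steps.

£16.60

LED light strip: 32.19 W × 5.85 h = 188 Wh = 0.1883 kWh
television: 145 W × 3.34 h = 484 Wh = 0.4843 kWh
desktop computer: 233 W × 9.78 h = 2,279 Wh = 2.279 kWh
heat pump: 4449 W × 15.7 h = 69,849 Wh = 69.85 kWh
Total energy = 0.1883 + 0.4843 + 2.279 + 69.85 = 72.8 kWh
Cost = 72.8 kWh × £0.228 = £16.60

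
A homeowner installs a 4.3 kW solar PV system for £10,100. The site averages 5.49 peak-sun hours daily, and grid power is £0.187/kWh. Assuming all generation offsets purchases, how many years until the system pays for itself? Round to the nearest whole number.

6 years

Daily generation = 4.3 kW × 5.49 h = 23.61 kWh
Annual generation = 23.61 × 365 = 8616.6 kWh
Annual savings = 8616.6 × £0.187 = £1,611.30
Payback = £10,100 / £1,611.30 = 6.27 years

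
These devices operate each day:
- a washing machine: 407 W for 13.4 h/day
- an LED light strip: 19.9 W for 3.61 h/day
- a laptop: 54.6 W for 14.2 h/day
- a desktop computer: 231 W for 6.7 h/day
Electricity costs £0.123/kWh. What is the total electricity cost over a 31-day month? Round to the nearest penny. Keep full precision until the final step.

£29.93

washing machine: 407 W × 13.4 h × 31 d = 169,068 Wh = 169.1 kWh
LED light strip: 19.9 W × 3.61 h × 31 d = 2,227 Wh = 2.227 kWh
laptop: 54.6 W × 14.2 h × 31 d = 24,035 Wh = 24.03 kWh
desktop computer: 231 W × 6.7 h × 31 d = 47,979 Wh = 47.98 kWh
Total energy = 169.1 + 2.227 + 24.03 + 47.98 = 243.3 kWh
Cost = 243.3 kWh × £0.123 = £29.93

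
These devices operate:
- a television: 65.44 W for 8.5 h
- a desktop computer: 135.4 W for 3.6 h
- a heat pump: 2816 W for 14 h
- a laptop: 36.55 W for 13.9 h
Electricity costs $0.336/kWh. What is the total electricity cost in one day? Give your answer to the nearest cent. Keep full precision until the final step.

television: 65.44 W × 8.5 h = 556 Wh = 0.5562 kWh
desktop computer: 135.4 W × 3.6 h = 487 Wh = 0.4874 kWh
heat pump: 2816 W × 14 h = 39,424 Wh = 39.42 kWh
laptop: 36.55 W × 13.9 h = 508 Wh = 0.508 kWh
Total energy = 0.5562 + 0.4874 + 39.42 + 0.508 = 40.98 kWh
Cost = 40.98 kWh × $0.336 = $13.77

$13.77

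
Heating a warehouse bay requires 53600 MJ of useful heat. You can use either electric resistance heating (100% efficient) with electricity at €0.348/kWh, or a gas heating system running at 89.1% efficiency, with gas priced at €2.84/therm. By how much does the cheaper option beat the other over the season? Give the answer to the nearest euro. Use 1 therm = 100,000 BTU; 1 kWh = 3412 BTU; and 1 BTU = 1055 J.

Heat load = 53600 MJ = 53,600,000,000 J / 1055 = 50,805,687 BTU
Gas: input = 50,805,687 / 0.891 = 57,020,973 BTU = 570.2 therm → 570.2 × €2.84 = €1,619.40
Electric: 50,805,687 BTU / 3412 = 14,890 kWh → × €0.348 = €5,181.82
Difference = |€1,619.40 − €5,181.82| = €3,562.43 ≈ €3562

€3562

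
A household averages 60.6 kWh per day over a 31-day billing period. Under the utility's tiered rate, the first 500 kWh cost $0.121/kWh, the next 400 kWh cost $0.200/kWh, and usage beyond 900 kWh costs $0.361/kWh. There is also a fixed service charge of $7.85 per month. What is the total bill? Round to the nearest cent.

Usage = 60.6 kWh/day × 31 days = 1878.6 kWh
First 500 kWh × $0.121 = $60.50
Next 400 kWh × $0.200 = $80.00
Remaining 978.6 kWh × $0.361 = $353.27
Energy charge = $493.77; + service $7.85 = $501.62

$501.62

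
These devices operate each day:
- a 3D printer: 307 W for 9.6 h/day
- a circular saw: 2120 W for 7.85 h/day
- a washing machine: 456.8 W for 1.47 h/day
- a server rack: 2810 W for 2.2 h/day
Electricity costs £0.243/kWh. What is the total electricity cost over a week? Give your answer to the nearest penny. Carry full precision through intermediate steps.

£44.98

3D printer: 307 W × 9.6 h × 7 d = 20,630 Wh = 20.63 kWh
circular saw: 2120 W × 7.85 h × 7 d = 116,494 Wh = 116.5 kWh
washing machine: 456.8 W × 1.47 h × 7 d = 4,700 Wh = 4.7 kWh
server rack: 2810 W × 2.2 h × 7 d = 43,274 Wh = 43.27 kWh
Total energy = 20.63 + 116.5 + 4.7 + 43.27 = 185.1 kWh
Cost = 185.1 kWh × £0.243 = £44.98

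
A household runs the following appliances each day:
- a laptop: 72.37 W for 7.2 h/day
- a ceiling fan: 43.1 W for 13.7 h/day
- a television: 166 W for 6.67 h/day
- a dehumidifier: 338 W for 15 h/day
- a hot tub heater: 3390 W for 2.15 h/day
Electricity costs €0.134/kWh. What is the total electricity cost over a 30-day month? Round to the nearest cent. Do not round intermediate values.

laptop: 72.37 W × 7.2 h × 30 d = 15,632 Wh = 15.63 kWh
ceiling fan: 43.1 W × 13.7 h × 30 d = 17,714 Wh = 17.71 kWh
television: 166 W × 6.67 h × 30 d = 33,217 Wh = 33.22 kWh
dehumidifier: 338 W × 15 h × 30 d = 152,100 Wh = 152.1 kWh
hot tub heater: 3390 W × 2.15 h × 30 d = 218,655 Wh = 218.7 kWh
Total energy = 15.63 + 17.71 + 33.22 + 152.1 + 218.7 = 437.3 kWh
Cost = 437.3 kWh × €0.134 = €58.60

€58.60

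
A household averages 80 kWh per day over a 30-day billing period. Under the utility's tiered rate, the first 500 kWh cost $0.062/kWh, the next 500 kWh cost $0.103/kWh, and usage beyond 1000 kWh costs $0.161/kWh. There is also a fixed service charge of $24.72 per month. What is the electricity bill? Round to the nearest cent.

$332.62

Usage = 80 kWh/day × 30 days = 2400 kWh
First 500 kWh × $0.062 = $31.00
Next 500 kWh × $0.103 = $51.50
Remaining 1400 kWh × $0.161 = $225.40
Energy charge = $307.90; + service $24.72 = $332.62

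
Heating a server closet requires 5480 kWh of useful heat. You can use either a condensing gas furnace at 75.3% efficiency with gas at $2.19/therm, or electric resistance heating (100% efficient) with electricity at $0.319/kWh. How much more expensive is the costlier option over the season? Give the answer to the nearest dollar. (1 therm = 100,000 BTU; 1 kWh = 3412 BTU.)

Heat load = 5480 kWh × 3412 = 18,697,760 BTU
Gas: input = 18,697,760 / 0.753 = 24,831,023 BTU = 248.3 therm → 248.3 × $2.19 = $543.80
Electric: 18,697,760 BTU / 3412 = 5,480 kWh → × $0.319 = $1,748.12
Difference = |$543.80 − $1,748.12| = $1,204.32 ≈ $1204

$1204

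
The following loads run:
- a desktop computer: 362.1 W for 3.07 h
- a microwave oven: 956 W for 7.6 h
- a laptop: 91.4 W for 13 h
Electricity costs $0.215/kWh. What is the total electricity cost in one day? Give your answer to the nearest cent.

desktop computer: 362.1 W × 3.07 h = 1,112 Wh = 1.112 kWh
microwave oven: 956 W × 7.6 h = 7,266 Wh = 7.266 kWh
laptop: 91.4 W × 13 h = 1,188 Wh = 1.188 kWh
Total energy = 1.112 + 7.266 + 1.188 = 9.565 kWh
Cost = 9.565 kWh × $0.215 = $2.06

$2.06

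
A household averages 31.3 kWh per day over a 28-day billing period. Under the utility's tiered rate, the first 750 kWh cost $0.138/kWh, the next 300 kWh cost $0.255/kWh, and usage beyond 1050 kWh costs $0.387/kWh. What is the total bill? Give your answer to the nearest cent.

Usage = 31.3 kWh/day × 28 days = 876.4 kWh
First 750 kWh × $0.138 = $103.50
Next 126.4 kWh × $0.255 = $32.23
Remaining tier: 0 kWh (not reached)
Total = $135.73

$135.73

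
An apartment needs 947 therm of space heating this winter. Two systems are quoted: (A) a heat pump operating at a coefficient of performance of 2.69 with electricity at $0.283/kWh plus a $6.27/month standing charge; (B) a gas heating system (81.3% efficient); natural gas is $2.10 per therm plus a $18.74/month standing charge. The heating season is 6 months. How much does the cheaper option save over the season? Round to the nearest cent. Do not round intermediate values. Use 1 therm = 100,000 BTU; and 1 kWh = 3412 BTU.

Heat load = 947 therm × 100,000 = 94,700,000 BTU
Gas: input = 94,700,000 / 0.813 = 116,482,165 BTU = 1,165 therm → 1,165 × $2.10 = $2,446.13; + 6 × $18.74 standing = $2,558.57
Heat pump: 94,700,000 BTU / 3412 = 27,750 kWh heat; / 2.69 = 10,320 kWh in → × $0.283 = $2,919.95; + 6 × $6.27 standing = $2,957.57
Difference = |$2,558.57 − $2,957.57| = $399.00

$399.00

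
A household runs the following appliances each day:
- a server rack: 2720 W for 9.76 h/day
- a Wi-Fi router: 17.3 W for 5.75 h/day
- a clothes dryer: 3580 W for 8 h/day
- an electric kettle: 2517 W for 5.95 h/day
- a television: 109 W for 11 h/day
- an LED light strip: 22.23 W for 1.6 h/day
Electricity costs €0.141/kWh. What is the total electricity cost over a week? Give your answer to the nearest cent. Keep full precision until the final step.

server rack: 2720 W × 9.76 h × 7 d = 185,830 Wh = 185.8 kWh
Wi-Fi router: 17.3 W × 5.75 h × 7 d = 696 Wh = 0.6963 kWh
clothes dryer: 3580 W × 8 h × 7 d = 200,480 Wh = 200.5 kWh
electric kettle: 2517 W × 5.95 h × 7 d = 104,833 Wh = 104.8 kWh
television: 109 W × 11 h × 7 d = 8,393 Wh = 8.393 kWh
LED light strip: 22.23 W × 1.6 h × 7 d = 249 Wh = 0.249 kWh
Total energy = 185.8 + 0.6963 + 200.5 + 104.8 + 8.393 + 0.249 = 500.5 kWh
Cost = 500.5 kWh × €0.141 = €70.57

€70.57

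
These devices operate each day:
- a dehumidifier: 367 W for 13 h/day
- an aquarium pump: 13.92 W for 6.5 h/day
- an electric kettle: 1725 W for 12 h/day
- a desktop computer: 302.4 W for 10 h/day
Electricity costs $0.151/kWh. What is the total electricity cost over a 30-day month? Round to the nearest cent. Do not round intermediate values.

$129.49

dehumidifier: 367 W × 13 h × 30 d = 143,130 Wh = 143.1 kWh
aquarium pump: 13.92 W × 6.5 h × 30 d = 2,714 Wh = 2.714 kWh
electric kettle: 1725 W × 12 h × 30 d = 621,000 Wh = 621 kWh
desktop computer: 302.4 W × 10 h × 30 d = 90,720 Wh = 90.72 kWh
Total energy = 143.1 + 2.714 + 621 + 90.72 = 857.6 kWh
Cost = 857.6 kWh × $0.151 = $129.49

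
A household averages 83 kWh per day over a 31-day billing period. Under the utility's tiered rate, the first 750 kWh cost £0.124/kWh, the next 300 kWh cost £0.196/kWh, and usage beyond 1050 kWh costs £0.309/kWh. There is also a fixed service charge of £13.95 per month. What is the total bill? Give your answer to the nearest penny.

£636.36

Usage = 83 kWh/day × 31 days = 2573 kWh
First 750 kWh × £0.124 = £93.00
Next 300 kWh × £0.196 = £58.80
Remaining 1523 kWh × £0.309 = £470.61
Energy charge = £622.41; + service £13.95 = £636.36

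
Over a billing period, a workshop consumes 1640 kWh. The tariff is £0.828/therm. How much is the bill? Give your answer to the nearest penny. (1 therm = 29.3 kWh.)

1640 kWh × (0.03413 therm/kWh) = 55.97 therm
Cost = 55.97 therm × £0.828/therm = £46.35

£46.35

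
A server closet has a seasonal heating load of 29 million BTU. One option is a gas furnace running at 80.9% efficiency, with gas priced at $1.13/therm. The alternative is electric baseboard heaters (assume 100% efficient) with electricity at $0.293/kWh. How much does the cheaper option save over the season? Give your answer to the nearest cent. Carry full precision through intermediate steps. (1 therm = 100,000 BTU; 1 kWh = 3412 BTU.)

Heat load = 29 × 10⁶ BTU = 29,000,000 BTU
Gas: input = 29,000,000 / 0.809 = 35,846,724 BTU = 358.5 therm → 358.5 × $1.13 = $405.07
Electric: 29,000,000 BTU / 3412 = 8,499 kWh → × $0.293 = $2,490.33
Difference = |$405.07 − $2,490.33| = $2,085.26

$2085.26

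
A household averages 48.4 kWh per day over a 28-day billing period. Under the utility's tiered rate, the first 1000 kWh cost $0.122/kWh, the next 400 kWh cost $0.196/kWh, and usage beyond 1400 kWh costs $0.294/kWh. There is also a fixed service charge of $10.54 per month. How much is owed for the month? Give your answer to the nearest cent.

Usage = 48.4 kWh/day × 28 days = 1355.2 kWh
First 1000 kWh × $0.122 = $122.00
Next 355.2 kWh × $0.196 = $69.62
Remaining tier: 0 kWh (not reached)
Energy charge = $191.62; + service $10.54 = $202.16

$202.16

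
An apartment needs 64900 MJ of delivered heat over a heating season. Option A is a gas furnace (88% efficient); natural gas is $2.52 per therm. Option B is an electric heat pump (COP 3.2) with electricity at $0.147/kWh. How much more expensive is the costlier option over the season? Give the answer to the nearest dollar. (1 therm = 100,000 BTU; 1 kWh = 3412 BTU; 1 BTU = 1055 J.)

Heat load = 64900 MJ = 64,900,000,000 J / 1055 = 61,516,588 BTU
Gas: input = 61,516,588 / 0.88 = 69,905,213 BTU = 699.1 therm → 699.1 × $2.52 = $1,761.61
Heat pump: 61,516,588 BTU / 3412 = 18,030 kWh heat; / 3.2 = 5,634 kWh in → × $0.147 = $828.23
Difference = |$1,761.61 − $828.23| = $933.38 ≈ $933

$933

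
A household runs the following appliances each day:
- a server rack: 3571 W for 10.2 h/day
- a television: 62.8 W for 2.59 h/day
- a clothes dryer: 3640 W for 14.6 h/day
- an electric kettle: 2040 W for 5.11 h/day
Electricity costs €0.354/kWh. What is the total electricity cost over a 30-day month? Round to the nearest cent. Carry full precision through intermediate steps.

server rack: 3571 W × 10.2 h × 30 d = 1,092,726 Wh = 1,093 kWh
television: 62.8 W × 2.59 h × 30 d = 4,880 Wh = 4.88 kWh
clothes dryer: 3640 W × 14.6 h × 30 d = 1,594,320 Wh = 1,594 kWh
electric kettle: 2040 W × 5.11 h × 30 d = 312,732 Wh = 312.7 kWh
Total energy = 1,093 + 4.88 + 1,594 + 312.7 = 3,005 kWh
Cost = 3,005 kWh × €0.354 = €1,063.65

€1063.65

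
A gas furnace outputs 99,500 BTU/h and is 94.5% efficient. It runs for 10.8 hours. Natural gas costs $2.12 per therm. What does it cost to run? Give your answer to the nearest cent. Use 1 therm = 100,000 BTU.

Heat delivered = 99,500 BTU/h × 10.8 h = 1,074,600 BTU
Gas input = 1,074,600 / 0.945 = 1,137,143 BTU
= 1,137,143 / 100,000 = 11.37 therm
Cost = 11.37 × $2.12/therm = $24.11

$24.11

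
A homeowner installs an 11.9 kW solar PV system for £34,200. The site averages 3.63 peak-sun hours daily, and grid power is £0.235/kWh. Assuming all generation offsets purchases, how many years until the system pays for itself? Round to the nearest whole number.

Daily generation = 11.9 kW × 3.63 h = 43.2 kWh
Annual generation = 43.2 × 365 = 15767 kWh
Annual savings = 15767 × £0.235 = £3,705.22
Payback = £34,200 / £3,705.22 = 9.23 years

9 years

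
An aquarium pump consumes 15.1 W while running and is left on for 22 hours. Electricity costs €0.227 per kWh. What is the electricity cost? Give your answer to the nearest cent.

Energy = 15.1 W × 22 h = 332 Wh = 0.3322 kWh
Cost = 0.3322 kWh × €0.227/kWh = €0.08

€0.08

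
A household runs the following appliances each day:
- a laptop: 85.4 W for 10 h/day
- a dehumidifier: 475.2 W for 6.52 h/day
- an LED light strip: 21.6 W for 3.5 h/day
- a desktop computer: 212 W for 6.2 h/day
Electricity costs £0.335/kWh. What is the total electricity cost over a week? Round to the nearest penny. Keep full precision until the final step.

laptop: 85.4 W × 10 h × 7 d = 5,978 Wh = 5.978 kWh
dehumidifier: 475.2 W × 6.52 h × 7 d = 21,688 Wh = 21.69 kWh
LED light strip: 21.6 W × 3.5 h × 7 d = 529 Wh = 0.5292 kWh
desktop computer: 212 W × 6.2 h × 7 d = 9,201 Wh = 9.201 kWh
Total energy = 5.978 + 21.69 + 0.5292 + 9.201 = 37.4 kWh
Cost = 37.4 kWh × £0.335 = £12.53

£12.53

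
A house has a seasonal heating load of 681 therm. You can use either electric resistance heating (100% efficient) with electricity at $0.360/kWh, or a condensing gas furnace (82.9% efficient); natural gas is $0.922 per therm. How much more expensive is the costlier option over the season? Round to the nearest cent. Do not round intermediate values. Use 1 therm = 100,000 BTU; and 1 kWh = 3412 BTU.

Heat load = 681 therm × 100,000 = 68,100,000 BTU
Gas: input = 68,100,000 / 0.829 = 82,147,165 BTU = 821.5 therm → 821.5 × $0.922 = $757.40
Electric: 68,100,000 BTU / 3412 = 19,960 kWh → × $0.360 = $7,185.23
Difference = |$757.40 − $7,185.23| = $6,427.83

$6427.83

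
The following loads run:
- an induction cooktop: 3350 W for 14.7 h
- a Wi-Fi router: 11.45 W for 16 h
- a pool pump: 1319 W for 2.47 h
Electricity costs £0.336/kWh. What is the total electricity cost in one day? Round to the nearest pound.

induction cooktop: 3350 W × 14.7 h = 49,245 Wh = 49.24 kWh
Wi-Fi router: 11.45 W × 16 h = 183 Wh = 0.1832 kWh
pool pump: 1319 W × 2.47 h = 3,258 Wh = 3.258 kWh
Total energy = 49.24 + 0.1832 + 3.258 = 52.69 kWh
Cost = 52.69 kWh × £0.336 = £17.70 ≈ £18

£18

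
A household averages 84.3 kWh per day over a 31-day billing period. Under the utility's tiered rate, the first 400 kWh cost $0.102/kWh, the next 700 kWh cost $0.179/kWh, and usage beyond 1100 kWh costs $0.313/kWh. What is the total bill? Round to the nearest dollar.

Usage = 84.3 kWh/day × 31 days = 2613.3 kWh
First 400 kWh × $0.102 = $40.80
Next 700 kWh × $0.179 = $125.30
Remaining 1513.3 kWh × $0.313 = $473.66
Total = $639.76 ≈ $640

$640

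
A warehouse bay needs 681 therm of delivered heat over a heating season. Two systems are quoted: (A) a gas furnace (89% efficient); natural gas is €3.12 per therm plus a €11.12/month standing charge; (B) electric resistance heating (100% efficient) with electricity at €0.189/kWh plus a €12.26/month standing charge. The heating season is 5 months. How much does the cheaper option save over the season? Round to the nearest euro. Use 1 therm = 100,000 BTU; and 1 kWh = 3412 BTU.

€1391

Heat load = 681 therm × 100,000 = 68,100,000 BTU
Gas: input = 68,100,000 / 0.89 = 76,516,854 BTU = 765.2 therm → 765.2 × €3.12 = €2,387.33; + 5 × €11.12 standing = €2,442.93
Electric: 68,100,000 BTU / 3412 = 19,960 kWh → × €0.189 = €3,772.25; + 5 × €12.26 standing = €3,833.55
Difference = |€2,442.93 − €3,833.55| = €1,390.62 ≈ €1391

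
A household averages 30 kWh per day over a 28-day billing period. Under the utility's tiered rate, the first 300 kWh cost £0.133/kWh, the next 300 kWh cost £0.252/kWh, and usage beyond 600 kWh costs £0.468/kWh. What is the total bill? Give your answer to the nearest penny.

£227.82

Usage = 30 kWh/day × 28 days = 840 kWh
First 300 kWh × £0.133 = £39.90
Next 300 kWh × £0.252 = £75.60
Remaining 240 kWh × £0.468 = £112.32
Total = £227.82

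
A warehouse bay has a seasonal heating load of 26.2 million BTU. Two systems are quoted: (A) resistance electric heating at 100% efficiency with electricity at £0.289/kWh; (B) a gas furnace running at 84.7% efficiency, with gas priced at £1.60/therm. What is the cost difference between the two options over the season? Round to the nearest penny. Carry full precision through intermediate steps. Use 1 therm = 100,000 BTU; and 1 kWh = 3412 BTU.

£1724.24

Heat load = 26.2 × 10⁶ BTU = 26,200,000 BTU
Gas: input = 26,200,000 / 0.847 = 30,932,704 BTU = 309.3 therm → 309.3 × £1.60 = £494.92
Electric: 26,200,000 BTU / 3412 = 7,679 kWh → × £0.289 = £2,219.17
Difference = |£494.92 − £2,219.17| = £1,724.24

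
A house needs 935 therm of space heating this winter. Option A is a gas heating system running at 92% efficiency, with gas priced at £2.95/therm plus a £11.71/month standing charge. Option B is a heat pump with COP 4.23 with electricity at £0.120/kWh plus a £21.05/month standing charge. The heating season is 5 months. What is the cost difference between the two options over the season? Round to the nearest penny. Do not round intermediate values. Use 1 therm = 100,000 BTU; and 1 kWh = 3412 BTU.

£2174.00

Heat load = 935 therm × 100,000 = 93,500,000 BTU
Gas: input = 93,500,000 / 0.920 = 101,630,435 BTU = 1,016 therm → 1,016 × £2.95 = £2,998.10; + 5 × £11.71 standing = £3,056.65
Heat pump: 93,500,000 BTU / 3412 = 27,400 kWh heat; / 4.23 = 6,478 kWh in → × £0.120 = £777.40; + 5 × £21.05 standing = £882.65
Difference = |£3,056.65 − £882.65| = £2,174.00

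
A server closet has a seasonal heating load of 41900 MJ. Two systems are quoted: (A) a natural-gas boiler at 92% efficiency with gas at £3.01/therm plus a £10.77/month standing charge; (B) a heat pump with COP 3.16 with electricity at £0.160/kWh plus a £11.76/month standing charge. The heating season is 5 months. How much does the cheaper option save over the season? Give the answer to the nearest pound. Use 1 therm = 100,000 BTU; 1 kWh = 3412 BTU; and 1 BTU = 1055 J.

Heat load = 41900 MJ = 41,900,000,000 J / 1055 = 39,715,640 BTU
Gas: input = 39,715,640 / 0.92 = 43,169,174 BTU = 431.7 therm → 431.7 × £3.01 = £1,299.39; + 5 × £10.77 standing = £1,353.24
Heat pump: 39,715,640 BTU / 3412 = 11,640 kWh heat; / 3.16 = 3,684 kWh in → × £0.160 = £589.37; + 5 × £11.76 standing = £648.17
Difference = |£1,353.24 − £648.17| = £705.08 ≈ £705

£705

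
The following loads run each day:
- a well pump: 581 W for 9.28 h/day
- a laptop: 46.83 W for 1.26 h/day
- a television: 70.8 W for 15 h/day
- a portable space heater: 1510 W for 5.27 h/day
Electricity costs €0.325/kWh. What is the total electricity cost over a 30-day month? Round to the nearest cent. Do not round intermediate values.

€141.09

well pump: 581 W × 9.28 h × 30 d = 161,750 Wh = 161.8 kWh
laptop: 46.83 W × 1.26 h × 30 d = 1,770 Wh = 1.77 kWh
television: 70.8 W × 15 h × 30 d = 31,860 Wh = 31.86 kWh
portable space heater: 1510 W × 5.27 h × 30 d = 238,731 Wh = 238.7 kWh
Total energy = 161.8 + 1.77 + 31.86 + 238.7 = 434.1 kWh
Cost = 434.1 kWh × €0.325 = €141.09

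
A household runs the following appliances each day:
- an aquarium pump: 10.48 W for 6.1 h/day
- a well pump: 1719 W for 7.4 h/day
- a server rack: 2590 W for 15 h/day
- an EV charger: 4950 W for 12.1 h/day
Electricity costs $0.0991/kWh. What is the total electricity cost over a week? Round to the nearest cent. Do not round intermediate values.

aquarium pump: 10.48 W × 6.1 h × 7 d = 447 Wh = 0.4475 kWh
well pump: 1719 W × 7.4 h × 7 d = 89,044 Wh = 89.04 kWh
server rack: 2590 W × 15 h × 7 d = 271,950 Wh = 271.9 kWh
EV charger: 4950 W × 12.1 h × 7 d = 419,265 Wh = 419.3 kWh
Total energy = 0.4475 + 89.04 + 271.9 + 419.3 = 780.7 kWh
Cost = 780.7 kWh × $0.0991 = $77.37

$77.37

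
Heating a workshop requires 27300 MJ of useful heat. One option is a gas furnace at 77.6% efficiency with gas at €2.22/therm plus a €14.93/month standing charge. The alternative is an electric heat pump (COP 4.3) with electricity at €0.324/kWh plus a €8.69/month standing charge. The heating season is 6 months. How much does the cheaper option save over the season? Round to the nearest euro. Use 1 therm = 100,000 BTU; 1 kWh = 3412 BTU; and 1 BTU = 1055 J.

€206

Heat load = 27300 MJ = 27,300,000,000 J / 1055 = 25,876,777 BTU
Gas: input = 25,876,777 / 0.776 = 33,346,362 BTU = 333.5 therm → 333.5 × €2.22 = €740.29; + 6 × €14.93 standing = €829.87
Heat pump: 25,876,777 BTU / 3412 = 7,584 kWh heat; / 4.3 = 1,764 kWh in → × €0.324 = €571.45; + 6 × €8.69 standing = €623.59
Difference = |€829.87 − €623.59| = €206.28 ≈ €206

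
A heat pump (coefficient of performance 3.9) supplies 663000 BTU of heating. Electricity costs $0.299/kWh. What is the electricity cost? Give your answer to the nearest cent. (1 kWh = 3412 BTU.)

Heat delivered = 663,000 BTU / 3412 = 194.3 kWh
Electrical input = 194.3 kWh / 3.9 = 49.82 kWh
Cost = 49.82 × $0.299/kWh = $14.90

$14.90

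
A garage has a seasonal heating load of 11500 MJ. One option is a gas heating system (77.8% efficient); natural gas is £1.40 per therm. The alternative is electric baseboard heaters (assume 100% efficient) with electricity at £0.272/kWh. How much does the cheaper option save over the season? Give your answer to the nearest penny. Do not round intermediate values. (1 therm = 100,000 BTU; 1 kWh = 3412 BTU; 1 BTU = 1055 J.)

Heat load = 11500 MJ = 11,500,000,000 J / 1055 = 10,900,474 BTU
Gas: input = 10,900,474 / 0.778 = 14,010,892 BTU = 140.1 therm → 140.1 × £1.40 = £196.15
Electric: 10,900,474 BTU / 3412 = 3,195 kWh → × £0.272 = £868.97
Difference = |£196.15 − £868.97| = £672.82

£672.82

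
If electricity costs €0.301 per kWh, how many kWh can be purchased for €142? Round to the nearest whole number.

472 kWh

€142 / €0.301 per kWh = 471.8 kWh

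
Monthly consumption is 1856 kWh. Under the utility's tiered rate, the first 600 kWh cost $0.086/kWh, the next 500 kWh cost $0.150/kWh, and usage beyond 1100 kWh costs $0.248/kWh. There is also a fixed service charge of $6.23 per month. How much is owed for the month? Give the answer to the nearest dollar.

First 600 kWh × $0.086 = $51.60
Next 500 kWh × $0.150 = $75.00
Remaining 756 kWh × $0.248 = $187.49
Energy charge = $314.09; + service $6.23 = $320.32 ≈ $320

$320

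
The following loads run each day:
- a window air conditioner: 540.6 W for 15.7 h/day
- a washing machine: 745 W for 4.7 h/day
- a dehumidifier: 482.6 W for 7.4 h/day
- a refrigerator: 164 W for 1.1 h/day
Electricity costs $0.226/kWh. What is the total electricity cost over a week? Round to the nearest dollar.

$25

window air conditioner: 540.6 W × 15.7 h × 7 d = 59,412 Wh = 59.41 kWh
washing machine: 745 W × 4.7 h × 7 d = 24,510 Wh = 24.51 kWh
dehumidifier: 482.6 W × 7.4 h × 7 d = 24,999 Wh = 25 kWh
refrigerator: 164 W × 1.1 h × 7 d = 1,263 Wh = 1.263 kWh
Total energy = 59.41 + 24.51 + 25 + 1.263 = 110.2 kWh
Cost = 110.2 kWh × $0.226 = $24.90 ≈ $25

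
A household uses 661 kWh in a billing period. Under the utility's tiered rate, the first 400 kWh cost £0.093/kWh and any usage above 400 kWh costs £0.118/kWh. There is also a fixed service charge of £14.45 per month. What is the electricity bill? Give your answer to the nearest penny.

First 400 kWh × £0.093 = £37.20
Remaining 261 kWh × £0.118 = £30.80
Energy charge = £68.00; + service £14.45 = £82.45

£82.45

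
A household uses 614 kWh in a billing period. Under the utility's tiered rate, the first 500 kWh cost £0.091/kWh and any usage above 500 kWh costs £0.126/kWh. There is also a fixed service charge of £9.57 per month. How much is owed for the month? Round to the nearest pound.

First 500 kWh × £0.091 = £45.50
Remaining 114 kWh × £0.126 = £14.36
Energy charge = £59.86; + service £9.57 = £69.43 ≈ £69

£69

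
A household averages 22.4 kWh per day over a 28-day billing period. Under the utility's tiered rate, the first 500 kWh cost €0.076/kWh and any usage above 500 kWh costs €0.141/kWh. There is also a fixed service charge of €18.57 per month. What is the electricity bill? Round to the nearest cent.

€74.51

Usage = 22.4 kWh/day × 28 days = 627.2 kWh
First 500 kWh × €0.076 = €38.00
Remaining 127.2 kWh × €0.141 = €17.94
Energy charge = €55.94; + service €18.57 = €74.51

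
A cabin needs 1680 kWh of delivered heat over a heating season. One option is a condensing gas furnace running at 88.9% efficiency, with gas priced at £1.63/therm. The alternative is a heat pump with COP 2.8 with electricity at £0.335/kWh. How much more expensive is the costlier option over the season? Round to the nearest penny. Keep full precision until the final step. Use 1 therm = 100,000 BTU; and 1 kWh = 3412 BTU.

£95.90

Heat load = 1680 kWh × 3412 = 5,732,160 BTU
Gas: input = 5,732,160 / 0.889 = 6,447,874 BTU = 64.48 therm → 64.48 × £1.63 = £105.10
Heat pump: 5,732,160 BTU / 3412 = 1,680 kWh heat; / 2.8 = 600 kWh in → × £0.335 = £201.00
Difference = |£105.10 − £201.00| = £95.90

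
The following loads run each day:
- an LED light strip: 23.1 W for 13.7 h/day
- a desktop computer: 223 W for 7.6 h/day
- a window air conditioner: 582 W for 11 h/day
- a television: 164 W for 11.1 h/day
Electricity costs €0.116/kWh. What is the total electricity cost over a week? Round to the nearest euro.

LED light strip: 23.1 W × 13.7 h × 7 d = 2,215 Wh = 2.215 kWh
desktop computer: 223 W × 7.6 h × 7 d = 11,864 Wh = 11.86 kWh
window air conditioner: 582 W × 11 h × 7 d = 44,814 Wh = 44.81 kWh
television: 164 W × 11.1 h × 7 d = 12,743 Wh = 12.74 kWh
Total energy = 2.215 + 11.86 + 44.81 + 12.74 = 71.64 kWh
Cost = 71.64 kWh × €0.116 = €8.31 ≈ €8

€8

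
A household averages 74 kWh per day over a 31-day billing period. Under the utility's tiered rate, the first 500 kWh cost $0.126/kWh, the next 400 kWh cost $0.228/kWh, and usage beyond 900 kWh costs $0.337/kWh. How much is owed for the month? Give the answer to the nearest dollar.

Usage = 74 kWh/day × 31 days = 2294 kWh
First 500 kWh × $0.126 = $63.00
Next 400 kWh × $0.228 = $91.20
Remaining 1394 kWh × $0.337 = $469.78
Total = $623.98 ≈ $624

$624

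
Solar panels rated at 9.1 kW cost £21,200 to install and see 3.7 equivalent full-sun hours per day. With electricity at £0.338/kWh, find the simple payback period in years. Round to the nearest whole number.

5 years

Daily generation = 9.1 kW × 3.7 h = 33.67 kWh
Annual generation = 33.67 × 365 = 12290 kWh
Annual savings = 12290 × £0.338 = £4,153.87
Payback = £21,200 / £4,153.87 = 5.1 years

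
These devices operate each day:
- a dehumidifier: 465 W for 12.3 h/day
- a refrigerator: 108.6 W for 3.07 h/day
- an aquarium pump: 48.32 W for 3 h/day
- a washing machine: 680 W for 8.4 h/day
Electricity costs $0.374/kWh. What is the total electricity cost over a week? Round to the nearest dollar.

$31

dehumidifier: 465 W × 12.3 h × 7 d = 40,036 Wh = 40.04 kWh
refrigerator: 108.6 W × 3.07 h × 7 d = 2,334 Wh = 2.334 kWh
aquarium pump: 48.32 W × 3 h × 7 d = 1,015 Wh = 1.015 kWh
washing machine: 680 W × 8.4 h × 7 d = 39,984 Wh = 39.98 kWh
Total energy = 40.04 + 2.334 + 1.015 + 39.98 = 83.37 kWh
Cost = 83.37 kWh × $0.374 = $31.18 ≈ $31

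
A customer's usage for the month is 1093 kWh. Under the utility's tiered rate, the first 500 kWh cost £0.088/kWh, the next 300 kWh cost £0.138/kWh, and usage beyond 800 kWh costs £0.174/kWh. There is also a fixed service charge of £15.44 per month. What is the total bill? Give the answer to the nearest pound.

£152

First 500 kWh × £0.088 = £44.00
Next 300 kWh × £0.138 = £41.40
Remaining 293 kWh × £0.174 = £50.98
Energy charge = £136.38; + service £15.44 = £151.82 ≈ £152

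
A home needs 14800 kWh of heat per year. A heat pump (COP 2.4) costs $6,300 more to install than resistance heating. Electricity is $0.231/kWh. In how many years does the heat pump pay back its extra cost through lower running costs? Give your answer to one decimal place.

3.2 years

Resistance: 14800 kWh × $0.231 = $3,418.80/yr
Heat pump: 14800 / 2.4 = 6167 kWh in → × $0.231 = $1,424.50/yr
Annual savings = $1,994.30
Payback = $6,300 / $1,994.30 = 3.16 years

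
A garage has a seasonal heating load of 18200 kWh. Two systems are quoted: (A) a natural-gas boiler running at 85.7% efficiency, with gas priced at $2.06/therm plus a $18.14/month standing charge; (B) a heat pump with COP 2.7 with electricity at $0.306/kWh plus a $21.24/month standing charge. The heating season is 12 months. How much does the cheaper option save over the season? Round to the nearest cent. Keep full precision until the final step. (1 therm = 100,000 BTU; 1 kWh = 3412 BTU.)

$607.19

Heat load = 18200 kWh × 3412 = 62,098,400 BTU
Gas: input = 62,098,400 / 0.857 = 72,460,210 BTU = 724.6 therm → 724.6 × $2.06 = $1,492.68; + 12 × $18.14 standing = $1,710.36
Heat pump: 62,098,400 BTU / 3412 = 18,200 kWh heat; / 2.7 = 6,741 kWh in → × $0.306 = $2,062.67; + 12 × $21.24 standing = $2,317.55
Difference = |$1,710.36 − $2,317.55| = $607.19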